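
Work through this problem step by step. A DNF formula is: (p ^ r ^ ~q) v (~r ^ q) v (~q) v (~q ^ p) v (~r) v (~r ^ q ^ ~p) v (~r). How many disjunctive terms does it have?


A DNF formula is a disjunction of terms (conjunctions).
Terms are separated by v.
Counting the disjuncts: 7 terms.

7


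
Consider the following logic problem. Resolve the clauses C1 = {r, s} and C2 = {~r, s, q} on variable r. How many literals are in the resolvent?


Remove r from C1 and ~r from C2.
C1 remainder: {s}
C2 remainder: {s, q}
Union (resolvent): {q, s}
Resolvent has 2 literal(s).

2


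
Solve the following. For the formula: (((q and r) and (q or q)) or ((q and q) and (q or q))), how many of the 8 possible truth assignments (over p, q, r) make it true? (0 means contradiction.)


Check all 8 assignments:
p=0, q=0, r=0: 0
p=0, q=0, r=1: 0
p=0, q=1, r=0: 1
p=0, q=1, r=1: 1
p=1, q=0, r=0: 0
p=1, q=0, r=1: 0
p=1, q=1, r=0: 1
p=1, q=1, r=1: 1
Count of True = 4

4


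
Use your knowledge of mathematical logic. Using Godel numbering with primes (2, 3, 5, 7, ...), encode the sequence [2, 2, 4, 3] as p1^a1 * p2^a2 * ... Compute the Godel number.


Encode each element as an exponent of the corresponding prime:
  2^2 = 4
  3^2 = 9
  5^4 = 625
  7^3 = 343
Product = 4 * 9 * 625 * 343 = 7717500

7717500


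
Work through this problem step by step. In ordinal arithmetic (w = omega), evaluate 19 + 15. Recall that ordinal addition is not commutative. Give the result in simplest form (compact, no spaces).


Compute 19 + 15.
Ordinal + is associative but NOT commutative; for finite n>0, n + w = w but w + n stays w+n.
Both operands finite; ordinal + agrees with natural +: 19 + 15 = 34.
Result = 34

34


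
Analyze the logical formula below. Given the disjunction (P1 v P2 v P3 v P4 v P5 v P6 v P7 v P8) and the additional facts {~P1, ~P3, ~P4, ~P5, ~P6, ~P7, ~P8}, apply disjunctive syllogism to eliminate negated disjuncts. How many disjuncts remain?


Original disjuncts (8): P1, P2, P3, P4, P5, P6, P7, P8
Negated (eliminate): ~P1, ~P3, ~P4, ~P5, ~P6, ~P7, ~P8
Remaining disjuncts: P2
Count = 8 - 7 = 1

1


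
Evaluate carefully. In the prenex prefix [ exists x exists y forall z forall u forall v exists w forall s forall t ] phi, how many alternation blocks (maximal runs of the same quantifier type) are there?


Quantifier-type sequence: E E A A A E A A  (A=forall, E=exists)
Group into maximal same-type runs:
  Ex2 | Ax3 | Ex1 | Ax2
Number of blocks = 4

4


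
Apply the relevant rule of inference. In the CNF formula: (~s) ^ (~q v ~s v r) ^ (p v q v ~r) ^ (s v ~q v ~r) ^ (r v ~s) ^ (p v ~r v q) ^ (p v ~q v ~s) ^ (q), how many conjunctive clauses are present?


A CNF formula is a conjunction of clauses.
Clauses are separated by ^.
Counting the conjuncts: 8 clauses.

8


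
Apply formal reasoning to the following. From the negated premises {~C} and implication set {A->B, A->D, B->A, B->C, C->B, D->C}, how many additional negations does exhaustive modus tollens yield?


Initial negated facts: {~C}
Apply modus tollens to closure:
  ~C and B->C  =>  ~B
  ~C and D->C  =>  ~D
  ~B and A->B  =>  ~A
Final negated: {~A, ~B, ~C, ~D}
New negations: {~A, ~B, ~D}
Count = 3

3


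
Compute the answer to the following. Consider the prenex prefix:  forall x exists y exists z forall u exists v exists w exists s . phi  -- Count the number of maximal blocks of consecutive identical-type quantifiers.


Quantifier-type sequence: A E E A E E E  (A=forall, E=exists)
Group into maximal same-type runs:
  Ax1 | Ex2 | Ax1 | Ex3
Number of blocks = 4

4


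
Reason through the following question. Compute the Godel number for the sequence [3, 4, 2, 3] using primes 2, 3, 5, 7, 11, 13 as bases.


Encode each element as an exponent of the corresponding prime:
  2^3 = 8
  3^4 = 81
  5^2 = 25
  7^3 = 343
Product = 8 * 81 * 25 * 343 = 5556600

5556600


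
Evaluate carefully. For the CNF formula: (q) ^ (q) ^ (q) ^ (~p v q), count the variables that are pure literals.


Check each variable for pure literal status:
p: pure negative
q: pure positive
r: absent (not pure)
Pure literal count = 2

2


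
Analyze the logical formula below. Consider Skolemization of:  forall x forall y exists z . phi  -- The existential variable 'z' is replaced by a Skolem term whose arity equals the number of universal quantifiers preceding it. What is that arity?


Quantifier prefix: forall x forall y exists z
'z' is existentially quantified at position 3.
Universal variables preceding it: x, y
Skolem function arity = 2

2


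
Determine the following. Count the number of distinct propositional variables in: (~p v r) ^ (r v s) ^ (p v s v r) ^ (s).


Identify each variable that appears in the formula.
Variables found: p, r, s
Count = 3

3


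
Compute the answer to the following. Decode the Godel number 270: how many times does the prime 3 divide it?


Factorize 270 by dividing by 3 repeatedly.
Division steps: 3 divides 270 exactly 3 time(s).
Exponent of 3 = 3

3


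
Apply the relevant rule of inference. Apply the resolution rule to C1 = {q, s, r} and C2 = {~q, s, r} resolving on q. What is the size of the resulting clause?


Remove q from C1 and ~q from C2.
C1 remainder: {s, r}
C2 remainder: {s, r}
Union (resolvent): {r, s}
Resolvent has 2 literal(s).

2


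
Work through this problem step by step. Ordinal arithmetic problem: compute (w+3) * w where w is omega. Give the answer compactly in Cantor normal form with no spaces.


Compute (w+3) * w.
Ordinal * is associative and left-distributive over +, but NOT commutative; for finite n>1, n*w = w but w*n stays w*n.
(w+3) * w = sup{(w+3)*k : k<w} = sup{w*k+3} = w^2 (the +3 tail is absorbed in the limit).
Result = w^2

w^2


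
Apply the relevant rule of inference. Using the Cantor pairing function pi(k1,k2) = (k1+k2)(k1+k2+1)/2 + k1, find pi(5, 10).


k1 + k2 = 15
(k1+k2)(k1+k2+1)/2 = 15 * 16 / 2 = 120
pi = 120 + 5 = 125

125


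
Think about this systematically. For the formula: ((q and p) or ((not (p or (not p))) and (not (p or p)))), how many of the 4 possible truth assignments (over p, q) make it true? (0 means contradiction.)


Check all 4 assignments:
p=0, q=0: 0
p=0, q=1: 0
p=1, q=0: 0
p=1, q=1: 1
Count of True = 1

1


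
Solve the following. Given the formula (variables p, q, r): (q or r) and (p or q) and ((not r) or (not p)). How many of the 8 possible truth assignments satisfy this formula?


Evaluate all 8 assignments for p, q, r:
p=0, q=0, r=0: 0
p=0, q=0, r=1: 0
p=0, q=1, r=0: 1
p=0, q=1, r=1: 1
p=1, q=0, r=0: 0
p=1, q=0, r=1: 0
p=1, q=1, r=0: 1
p=1, q=1, r=1: 0
Satisfying count = 3

3


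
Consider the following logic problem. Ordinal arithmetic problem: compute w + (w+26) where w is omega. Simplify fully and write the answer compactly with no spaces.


Compute w + (w+26).
Ordinal + is associative but NOT commutative; for finite n>0, n + w = w but w + n stays w+n.
w + (w+26) = (w+w) + 26 = w*2+26.
Result = w*2+26

w*2+26


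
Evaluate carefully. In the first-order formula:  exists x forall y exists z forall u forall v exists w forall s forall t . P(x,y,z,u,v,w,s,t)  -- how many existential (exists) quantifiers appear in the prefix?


Quantifier prefix: exists x forall y exists z forall u forall v exists w forall s forall t
Mark each quantifier type:
  E U E U U E U U
Universal count = 5, Existential count = 3
Asked for existential (exists) quantifiers: 3

3


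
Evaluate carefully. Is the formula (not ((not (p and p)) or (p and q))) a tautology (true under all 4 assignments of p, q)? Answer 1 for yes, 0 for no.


Check all 4 assignments:
p=0, q=0: 0
p=0, q=1: 0
p=1, q=0: 1
p=1, q=1: 0
Satisfying count = 1/4.
Tautology iff count = 4: no.

0


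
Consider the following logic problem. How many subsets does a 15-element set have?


The power set of a set with n elements has 2^n elements.
|P(S)| = 2^15 = 32768

32768


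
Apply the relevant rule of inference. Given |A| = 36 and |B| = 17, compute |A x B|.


The Cartesian product A x B contains all ordered pairs (a, b).
|A x B| = |A| * |B| = 36 * 17 = 612

612


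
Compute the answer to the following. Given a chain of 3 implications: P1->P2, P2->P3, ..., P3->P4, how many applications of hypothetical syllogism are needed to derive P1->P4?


With 3 implications in a chain connecting 4 propositions:
P1->P2, P2->P3, ..., P3->P4
Steps needed = (number of implications) - 1 = 3 - 1 = 2

2


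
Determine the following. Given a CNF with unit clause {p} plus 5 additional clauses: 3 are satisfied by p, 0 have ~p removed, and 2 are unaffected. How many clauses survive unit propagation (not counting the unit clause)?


Satisfied (removed): 3
Shortened (remain): 0
Unchanged (remain): 2
Remaining = 0 + 2 = 2

2


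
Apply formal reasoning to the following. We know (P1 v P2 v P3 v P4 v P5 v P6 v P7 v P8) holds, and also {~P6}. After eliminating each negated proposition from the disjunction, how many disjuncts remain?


Original disjuncts (8): P1, P2, P3, P4, P5, P6, P7, P8
Negated (eliminate): ~P6
Remaining disjuncts: P1, P2, P3, P4, P5, P7, P8
Count = 8 - 1 = 7

7


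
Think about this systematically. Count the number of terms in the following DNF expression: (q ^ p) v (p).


A DNF formula is a disjunction of terms (conjunctions).
Terms are separated by v.
Counting the disjuncts: 2 terms.

2


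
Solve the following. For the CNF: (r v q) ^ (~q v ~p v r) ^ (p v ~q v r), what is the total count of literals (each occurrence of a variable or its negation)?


Counting literals in each clause:
Clause 1: 2 literal(s)
Clause 2: 3 literal(s)
Clause 3: 3 literal(s)
Total = 8

8


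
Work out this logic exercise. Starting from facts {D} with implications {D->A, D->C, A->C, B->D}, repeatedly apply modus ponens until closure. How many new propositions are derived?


Initial facts: {D}
Apply modus ponens to closure:
  D and D->A  =>  A
  D and D->C  =>  C
Final known: {A, C, D}
New propositions: {A, C}
Count = 2

2


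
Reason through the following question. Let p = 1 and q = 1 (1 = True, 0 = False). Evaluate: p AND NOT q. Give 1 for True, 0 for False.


p = 1, q = 1
Operation: p AND NOT q
Evaluate: 1 AND NOT 1 = 0

0


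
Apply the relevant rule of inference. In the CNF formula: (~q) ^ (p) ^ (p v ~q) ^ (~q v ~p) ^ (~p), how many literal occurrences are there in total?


Counting literals in each clause:
Clause 1: 1 literal(s)
Clause 2: 1 literal(s)
Clause 3: 2 literal(s)
Clause 4: 2 literal(s)
Clause 5: 1 literal(s)
Total = 7

7


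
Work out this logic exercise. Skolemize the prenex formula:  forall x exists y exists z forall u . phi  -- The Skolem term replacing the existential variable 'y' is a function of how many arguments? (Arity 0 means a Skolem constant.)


Quantifier prefix: forall x exists y exists z forall u
'y' is existentially quantified at position 2.
Universal variables preceding it: x
Skolem function arity = 1

1


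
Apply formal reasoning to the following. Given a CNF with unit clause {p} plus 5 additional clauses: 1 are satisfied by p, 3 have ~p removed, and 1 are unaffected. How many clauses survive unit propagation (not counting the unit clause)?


Satisfied (removed): 1
Shortened (remain): 3
Unchanged (remain): 1
Remaining = 3 + 1 = 4

4


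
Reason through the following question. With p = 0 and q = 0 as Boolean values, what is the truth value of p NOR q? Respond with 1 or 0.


p = 0, q = 0
Operation: p NOR q
Evaluate: 0 NOR 0 = 1

1


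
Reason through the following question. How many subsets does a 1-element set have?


The power set of a set with n elements has 2^n elements.
|P(S)| = 2^1 = 2

2


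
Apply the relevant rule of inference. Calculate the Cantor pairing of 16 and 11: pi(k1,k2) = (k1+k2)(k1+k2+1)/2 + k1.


k1 + k2 = 27
(k1+k2)(k1+k2+1)/2 = 27 * 28 / 2 = 378
pi = 378 + 16 = 394

394


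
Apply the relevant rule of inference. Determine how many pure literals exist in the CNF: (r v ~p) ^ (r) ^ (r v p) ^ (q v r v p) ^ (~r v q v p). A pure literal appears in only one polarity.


Check each variable for pure literal status:
p: mixed (not pure)
q: pure positive
r: mixed (not pure)
Pure literal count = 1

1


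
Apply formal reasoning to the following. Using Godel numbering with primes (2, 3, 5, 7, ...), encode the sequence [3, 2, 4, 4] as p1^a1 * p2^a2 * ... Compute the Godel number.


Encode each element as an exponent of the corresponding prime:
  2^3 = 8
  3^2 = 9
  5^4 = 625
  7^4 = 2401
Product = 8 * 9 * 625 * 2401 = 108045000

108045000


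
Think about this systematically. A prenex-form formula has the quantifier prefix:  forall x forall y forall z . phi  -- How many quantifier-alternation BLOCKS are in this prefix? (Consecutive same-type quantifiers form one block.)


Quantifier-type sequence: A A A  (A=forall, E=exists)
Group into maximal same-type runs:
  Ax3
Number of blocks = 1

1


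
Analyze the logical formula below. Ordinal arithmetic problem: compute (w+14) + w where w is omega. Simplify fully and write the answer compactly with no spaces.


Compute (w+14) + w.
Ordinal + is associative but NOT commutative; for finite n>0, n + w = w but w + n stays w+n.
(w+14) + w = w + (14+w) = w + w = w*2 (the finite tail 14 is absorbed by the right w).
Result = w*2

w*2


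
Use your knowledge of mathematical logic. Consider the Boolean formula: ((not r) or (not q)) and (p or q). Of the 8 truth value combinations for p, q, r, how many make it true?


Evaluate all 8 assignments for p, q, r:
p=0, q=0, r=0: 0
p=0, q=0, r=1: 0
p=0, q=1, r=0: 1
p=0, q=1, r=1: 0
p=1, q=0, r=0: 1
p=1, q=0, r=1: 1
p=1, q=1, r=0: 1
p=1, q=1, r=1: 0
Satisfying count = 4

4


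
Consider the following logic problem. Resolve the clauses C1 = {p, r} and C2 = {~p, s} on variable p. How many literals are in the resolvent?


Remove p from C1 and ~p from C2.
C1 remainder: {r}
C2 remainder: {s}
Union (resolvent): {r, s}
Resolvent has 2 literal(s).

2


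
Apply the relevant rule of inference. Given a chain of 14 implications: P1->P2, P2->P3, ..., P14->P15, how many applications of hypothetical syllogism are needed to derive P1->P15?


With 14 implications in a chain connecting 15 propositions:
P1->P2, P2->P3, ..., P14->P15
Steps needed = (number of implications) - 1 = 14 - 1 = 13

13


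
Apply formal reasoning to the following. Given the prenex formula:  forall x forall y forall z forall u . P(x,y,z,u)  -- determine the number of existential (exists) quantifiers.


Quantifier prefix: forall x forall y forall z forall u
Mark each quantifier type:
  U U U U
Universal count = 4, Existential count = 0
Asked for existential (exists) quantifiers: 0

0


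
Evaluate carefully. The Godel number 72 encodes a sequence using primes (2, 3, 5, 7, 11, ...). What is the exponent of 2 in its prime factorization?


Factorize 72 by dividing by 2 repeatedly.
Division steps: 2 divides 72 exactly 3 time(s).
Exponent of 2 = 3

3


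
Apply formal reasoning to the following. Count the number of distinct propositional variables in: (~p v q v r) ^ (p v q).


Identify each variable that appears in the formula.
Variables found: p, q, r
Count = 3

3


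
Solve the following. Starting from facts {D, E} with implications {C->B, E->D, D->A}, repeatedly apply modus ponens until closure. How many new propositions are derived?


Initial facts: {D, E}
Apply modus ponens to closure:
  D and D->A  =>  A
Final known: {A, D, E}
New propositions: {A}
Count = 1

1


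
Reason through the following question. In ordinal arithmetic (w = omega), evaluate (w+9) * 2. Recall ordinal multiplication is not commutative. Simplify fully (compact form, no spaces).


Compute (w+9) * 2.
Ordinal * is associative and left-distributive over +, but NOT commutative; for finite n>1, n*w = w but w*n stays w*n.
(w+9) * 2 = (w+9) repeated 2 times. Each intermediate +9 is absorbed by the following w; only the last survives: w*2+9.
Result = w*2+9

w*2+9


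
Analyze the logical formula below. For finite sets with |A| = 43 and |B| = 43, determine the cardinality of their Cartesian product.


The Cartesian product A x B contains all ordered pairs (a, b).
|A x B| = |A| * |B| = 43 * 43 = 1849

1849


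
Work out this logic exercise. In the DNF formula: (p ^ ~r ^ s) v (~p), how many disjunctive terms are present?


A DNF formula is a disjunction of terms (conjunctions).
Terms are separated by v.
Counting the disjuncts: 2 terms.

2


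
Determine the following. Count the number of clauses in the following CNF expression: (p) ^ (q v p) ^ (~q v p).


A CNF formula is a conjunction of clauses.
Clauses are separated by ^.
Counting the conjuncts: 3 clauses.

3


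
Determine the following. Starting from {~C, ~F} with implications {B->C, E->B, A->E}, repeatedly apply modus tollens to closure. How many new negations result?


Initial negated facts: {~C, ~F}
Apply modus tollens to closure:
  ~C and B->C  =>  ~B
  ~B and E->B  =>  ~E
  ~E and A->E  =>  ~A
Final negated: {~A, ~B, ~C, ~E, ~F}
New negations: {~A, ~B, ~E}
Count = 3

3


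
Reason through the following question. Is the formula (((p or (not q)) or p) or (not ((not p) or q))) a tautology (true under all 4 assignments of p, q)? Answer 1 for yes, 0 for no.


Check all 4 assignments:
p=0, q=0: 1
p=0, q=1: 0
p=1, q=0: 1
p=1, q=1: 1
Satisfying count = 3/4.
Tautology iff count = 4: no.

0


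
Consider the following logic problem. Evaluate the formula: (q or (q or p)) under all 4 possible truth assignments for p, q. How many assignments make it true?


Check all 4 assignments:
p=0, q=0: 0
p=0, q=1: 1
p=1, q=0: 1
p=1, q=1: 1
Count of True = 3

3


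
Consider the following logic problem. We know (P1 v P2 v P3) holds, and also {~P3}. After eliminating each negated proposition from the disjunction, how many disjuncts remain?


Original disjuncts (3): P1, P2, P3
Negated (eliminate): ~P3
Remaining disjuncts: P1, P2
Count = 3 - 1 = 2

2


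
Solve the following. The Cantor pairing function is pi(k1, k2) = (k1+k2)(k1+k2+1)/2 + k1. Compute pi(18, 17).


k1 + k2 = 35
(k1+k2)(k1+k2+1)/2 = 35 * 36 / 2 = 630
pi = 630 + 18 = 648

648


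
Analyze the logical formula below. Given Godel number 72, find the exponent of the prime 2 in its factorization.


Factorize 72 by dividing by 2 repeatedly.
Division steps: 2 divides 72 exactly 3 time(s).
Exponent of 2 = 3

3


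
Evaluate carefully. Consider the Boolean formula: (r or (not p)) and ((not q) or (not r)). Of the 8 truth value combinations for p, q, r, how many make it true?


Evaluate all 8 assignments for p, q, r:
p=0, q=0, r=0: 1
p=0, q=0, r=1: 1
p=0, q=1, r=0: 1
p=0, q=1, r=1: 0
p=1, q=0, r=0: 0
p=1, q=0, r=1: 1
p=1, q=1, r=0: 0
p=1, q=1, r=1: 0
Satisfying count = 4

4


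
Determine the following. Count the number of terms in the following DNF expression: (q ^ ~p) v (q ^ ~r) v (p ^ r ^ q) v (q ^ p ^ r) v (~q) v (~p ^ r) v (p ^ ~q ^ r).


A DNF formula is a disjunction of terms (conjunctions).
Terms are separated by v.
Counting the disjuncts: 7 terms.

7


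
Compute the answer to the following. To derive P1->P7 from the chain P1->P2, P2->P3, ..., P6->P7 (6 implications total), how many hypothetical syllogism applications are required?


With 6 implications in a chain connecting 7 propositions:
P1->P2, P2->P3, ..., P6->P7
Steps needed = (number of implications) - 1 = 6 - 1 = 5

5


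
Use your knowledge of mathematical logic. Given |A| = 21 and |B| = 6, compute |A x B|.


The Cartesian product A x B contains all ordered pairs (a, b).
|A x B| = |A| * |B| = 21 * 6 = 126

126


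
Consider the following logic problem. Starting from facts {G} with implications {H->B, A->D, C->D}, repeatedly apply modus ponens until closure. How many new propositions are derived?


Initial facts: {G}
Apply modus ponens to closure:
  (no implication fires)
Final known: {G}
New propositions: {(none)}
Count = 0

0


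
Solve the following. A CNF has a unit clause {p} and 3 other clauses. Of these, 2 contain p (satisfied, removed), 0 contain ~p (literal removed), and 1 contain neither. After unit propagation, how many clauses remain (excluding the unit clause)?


Satisfied (removed): 2
Shortened (remain): 0
Unchanged (remain): 1
Remaining = 0 + 1 = 1

1


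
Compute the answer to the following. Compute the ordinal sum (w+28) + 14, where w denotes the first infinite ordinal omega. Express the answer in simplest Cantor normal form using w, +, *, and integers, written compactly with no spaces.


Compute (w+28) + 14.
Ordinal + is associative but NOT commutative; for finite n>0, n + w = w but w + n stays w+n.
By associativity: (w+28) + 14 = w + (28+14) = w+42.
Result = w+42

w+42


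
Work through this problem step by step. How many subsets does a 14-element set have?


The power set of a set with n elements has 2^n elements.
|P(S)| = 2^14 = 16384

16384


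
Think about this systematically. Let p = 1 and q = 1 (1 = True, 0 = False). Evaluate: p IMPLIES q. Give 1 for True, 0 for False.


p = 1, q = 1
Operation: p IMPLIES q
Evaluate: 1 IMPLIES 1 = 1

1


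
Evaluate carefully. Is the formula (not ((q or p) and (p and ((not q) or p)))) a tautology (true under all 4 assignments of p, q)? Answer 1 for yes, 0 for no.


Check all 4 assignments:
p=0, q=0: 1
p=0, q=1: 1
p=1, q=0: 0
p=1, q=1: 0
Satisfying count = 2/4.
Tautology iff count = 4: no.

0


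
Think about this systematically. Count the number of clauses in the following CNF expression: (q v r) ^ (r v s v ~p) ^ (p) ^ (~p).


A CNF formula is a conjunction of clauses.
Clauses are separated by ^.
Counting the conjuncts: 4 clauses.

4


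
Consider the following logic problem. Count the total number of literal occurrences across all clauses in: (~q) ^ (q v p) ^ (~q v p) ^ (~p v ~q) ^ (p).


Counting literals in each clause:
Clause 1: 1 literal(s)
Clause 2: 2 literal(s)
Clause 3: 2 literal(s)
Clause 4: 2 literal(s)
Clause 5: 1 literal(s)
Total = 8

8


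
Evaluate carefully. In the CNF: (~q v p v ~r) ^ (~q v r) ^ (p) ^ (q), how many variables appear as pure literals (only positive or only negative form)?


Check each variable for pure literal status:
p: pure positive
q: mixed (not pure)
r: mixed (not pure)
Pure literal count = 1

1


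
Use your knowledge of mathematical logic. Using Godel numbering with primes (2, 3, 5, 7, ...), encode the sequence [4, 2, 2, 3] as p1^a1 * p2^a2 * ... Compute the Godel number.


Encode each element as an exponent of the corresponding prime:
  2^4 = 16
  3^2 = 9
  5^2 = 25
  7^3 = 343
Product = 16 * 9 * 25 * 343 = 1234800

1234800


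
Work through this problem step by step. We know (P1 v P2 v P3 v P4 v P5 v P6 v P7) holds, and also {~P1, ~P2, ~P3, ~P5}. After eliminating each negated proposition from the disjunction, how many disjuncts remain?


Original disjuncts (7): P1, P2, P3, P4, P5, P6, P7
Negated (eliminate): ~P1, ~P2, ~P3, ~P5
Remaining disjuncts: P4, P6, P7
Count = 7 - 4 = 3

3


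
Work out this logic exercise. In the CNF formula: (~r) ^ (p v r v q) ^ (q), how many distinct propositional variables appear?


Identify each variable that appears in the formula.
Variables found: p, q, r
Count = 3

3


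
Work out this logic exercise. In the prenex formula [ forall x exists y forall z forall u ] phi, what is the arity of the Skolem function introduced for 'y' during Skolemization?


Quantifier prefix: forall x exists y forall z forall u
'y' is existentially quantified at position 2.
Universal variables preceding it: x
Skolem function arity = 1

1


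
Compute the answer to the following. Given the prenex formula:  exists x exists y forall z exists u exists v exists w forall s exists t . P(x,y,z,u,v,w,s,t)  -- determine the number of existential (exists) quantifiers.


Quantifier prefix: exists x exists y forall z exists u exists v exists w forall s exists t
Mark each quantifier type:
  E E U E E E U E
Universal count = 2, Existential count = 6
Asked for existential (exists) quantifiers: 6

6


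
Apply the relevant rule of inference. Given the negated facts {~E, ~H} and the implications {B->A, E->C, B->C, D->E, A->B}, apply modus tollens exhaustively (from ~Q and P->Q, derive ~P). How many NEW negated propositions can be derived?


Initial negated facts: {~E, ~H}
Apply modus tollens to closure:
  ~E and D->E  =>  ~D
Final negated: {~D, ~E, ~H}
New negations: {~D}
Count = 1

1


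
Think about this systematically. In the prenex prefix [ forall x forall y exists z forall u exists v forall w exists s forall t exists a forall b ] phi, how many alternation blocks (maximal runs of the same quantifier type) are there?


Quantifier-type sequence: A A E A E A E A E A  (A=forall, E=exists)
Group into maximal same-type runs:
  Ax2 | Ex1 | Ax1 | Ex1 | Ax1 | Ex1 | Ax1 | Ex1 | Ax1
Number of blocks = 9

9


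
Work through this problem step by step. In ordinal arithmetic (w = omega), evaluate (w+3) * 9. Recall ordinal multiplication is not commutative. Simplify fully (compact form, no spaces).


Compute (w+3) * 9.
Ordinal * is associative and left-distributive over +, but NOT commutative; for finite n>1, n*w = w but w*n stays w*n.
(w+3) * 9 = (w+3) repeated 9 times. Each intermediate +3 is absorbed by the following w; only the last survives: w*9+3.
Result = w*9+3

w*9+3


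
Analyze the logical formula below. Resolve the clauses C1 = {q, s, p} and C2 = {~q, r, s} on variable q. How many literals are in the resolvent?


Remove q from C1 and ~q from C2.
C1 remainder: {s, p}
C2 remainder: {r, s}
Union (resolvent): {p, r, s}
Resolvent has 3 literal(s).

3


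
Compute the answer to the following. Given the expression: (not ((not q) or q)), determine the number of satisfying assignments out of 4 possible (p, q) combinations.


Check all 4 assignments:
p=0, q=0: 0
p=0, q=1: 0
p=1, q=0: 0
p=1, q=1: 0
Count of True = 0

0


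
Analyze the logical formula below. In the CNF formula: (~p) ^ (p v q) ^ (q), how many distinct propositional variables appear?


Identify each variable that appears in the formula.
Variables found: p, q
Count = 2

2


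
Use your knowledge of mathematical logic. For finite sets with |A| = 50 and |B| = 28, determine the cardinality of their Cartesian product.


The Cartesian product A x B contains all ordered pairs (a, b).
|A x B| = |A| * |B| = 50 * 28 = 1400

1400


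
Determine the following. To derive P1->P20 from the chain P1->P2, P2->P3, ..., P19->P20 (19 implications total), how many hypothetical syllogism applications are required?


With 19 implications in a chain connecting 20 propositions:
P1->P2, P2->P3, ..., P19->P20
Steps needed = (number of implications) - 1 = 19 - 1 = 18

18


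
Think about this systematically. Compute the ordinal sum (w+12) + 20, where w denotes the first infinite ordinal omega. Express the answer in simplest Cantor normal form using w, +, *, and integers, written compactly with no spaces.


Compute (w+12) + 20.
Ordinal + is associative but NOT commutative; for finite n>0, n + w = w but w + n stays w+n.
By associativity: (w+12) + 20 = w + (12+20) = w+32.
Result = w+32

w+32


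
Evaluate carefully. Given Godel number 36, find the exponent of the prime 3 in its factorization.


Factorize 36 by dividing by 3 repeatedly.
Division steps: 3 divides 36 exactly 2 time(s).
Exponent of 3 = 2

2


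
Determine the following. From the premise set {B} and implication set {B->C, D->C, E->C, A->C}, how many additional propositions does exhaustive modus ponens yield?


Initial facts: {B}
Apply modus ponens to closure:
  B and B->C  =>  C
Final known: {B, C}
New propositions: {C}
Count = 1

1


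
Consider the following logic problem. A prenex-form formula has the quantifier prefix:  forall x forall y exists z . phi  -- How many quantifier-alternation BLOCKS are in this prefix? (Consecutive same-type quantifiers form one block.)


Quantifier-type sequence: A A E  (A=forall, E=exists)
Group into maximal same-type runs:
  Ax2 | Ex1
Number of blocks = 2

2


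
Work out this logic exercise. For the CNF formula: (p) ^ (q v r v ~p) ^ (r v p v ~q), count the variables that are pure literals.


Check each variable for pure literal status:
p: mixed (not pure)
q: mixed (not pure)
r: pure positive
Pure literal count = 1

1


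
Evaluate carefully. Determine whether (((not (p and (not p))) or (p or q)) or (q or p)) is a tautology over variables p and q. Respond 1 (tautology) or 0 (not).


Check all 4 assignments:
p=0, q=0: 1
p=0, q=1: 1
p=1, q=0: 1
p=1, q=1: 1
Satisfying count = 4/4.
Tautology iff count = 4: yes.

1


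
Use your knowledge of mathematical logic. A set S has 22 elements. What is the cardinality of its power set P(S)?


The power set of a set with n elements has 2^n elements.
|P(S)| = 2^22 = 4194304

4194304


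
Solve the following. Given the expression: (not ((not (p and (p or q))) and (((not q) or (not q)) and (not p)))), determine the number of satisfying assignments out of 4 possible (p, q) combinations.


Check all 4 assignments:
p=0, q=0: 0
p=0, q=1: 1
p=1, q=0: 1
p=1, q=1: 1
Count of True = 3

3


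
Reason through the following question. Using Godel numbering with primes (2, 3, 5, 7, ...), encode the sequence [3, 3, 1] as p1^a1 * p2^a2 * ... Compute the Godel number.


Encode each element as an exponent of the corresponding prime:
  2^3 = 8
  3^3 = 27
  5^1 = 5
Product = 8 * 27 * 5 = 1080

1080


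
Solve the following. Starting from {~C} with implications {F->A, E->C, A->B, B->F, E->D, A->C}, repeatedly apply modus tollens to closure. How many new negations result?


Initial negated facts: {~C}
Apply modus tollens to closure:
  ~C and E->C  =>  ~E
  ~C and A->C  =>  ~A
  ~A and F->A  =>  ~F
  ~F and B->F  =>  ~B
Final negated: {~A, ~B, ~C, ~E, ~F}
New negations: {~A, ~B, ~E, ~F}
Count = 4

4


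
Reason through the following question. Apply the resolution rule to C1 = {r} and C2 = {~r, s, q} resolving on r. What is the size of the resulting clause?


Remove r from C1 and ~r from C2.
C1 remainder: {}
C2 remainder: {s, q}
Union (resolvent): {q, s}
Resolvent has 2 literal(s).

2


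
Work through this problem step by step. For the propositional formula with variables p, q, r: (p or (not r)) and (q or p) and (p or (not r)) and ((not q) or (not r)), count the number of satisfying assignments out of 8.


Evaluate all 8 assignments for p, q, r:
p=0, q=0, r=0: 0
p=0, q=0, r=1: 0
p=0, q=1, r=0: 1
p=0, q=1, r=1: 0
p=1, q=0, r=0: 1
p=1, q=0, r=1: 1
p=1, q=1, r=0: 1
p=1, q=1, r=1: 0
Satisfying count = 4

4


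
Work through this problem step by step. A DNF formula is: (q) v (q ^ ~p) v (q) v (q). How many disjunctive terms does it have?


A DNF formula is a disjunction of terms (conjunctions).
Terms are separated by v.
Counting the disjuncts: 4 terms.

4


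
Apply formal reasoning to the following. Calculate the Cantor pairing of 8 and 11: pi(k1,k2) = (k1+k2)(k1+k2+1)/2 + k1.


k1 + k2 = 19
(k1+k2)(k1+k2+1)/2 = 19 * 20 / 2 = 190
pi = 190 + 8 = 198

198


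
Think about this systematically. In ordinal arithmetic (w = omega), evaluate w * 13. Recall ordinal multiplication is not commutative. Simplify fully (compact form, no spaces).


Compute w * 13.
Ordinal * is associative and left-distributive over +, but NOT commutative; for finite n>1, n*w = w but w*n stays w*n.
w * 13 means 13 copies of w concatenated: w*13.
Result = w*13

w*13


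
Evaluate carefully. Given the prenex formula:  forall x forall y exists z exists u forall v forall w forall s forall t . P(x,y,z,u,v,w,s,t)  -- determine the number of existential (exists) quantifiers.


Quantifier prefix: forall x forall y exists z exists u forall v forall w forall s forall t
Mark each quantifier type:
  U U E E U U U U
Universal count = 6, Existential count = 2
Asked for existential (exists) quantifiers: 2

2


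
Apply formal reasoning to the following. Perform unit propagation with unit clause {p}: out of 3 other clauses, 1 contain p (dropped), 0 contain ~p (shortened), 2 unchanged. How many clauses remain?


Satisfied (removed): 1
Shortened (remain): 0
Unchanged (remain): 2
Remaining = 0 + 2 = 2

2


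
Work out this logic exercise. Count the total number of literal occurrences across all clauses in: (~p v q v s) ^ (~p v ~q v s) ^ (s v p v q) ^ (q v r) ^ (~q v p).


Counting literals in each clause:
Clause 1: 3 literal(s)
Clause 2: 3 literal(s)
Clause 3: 3 literal(s)
Clause 4: 2 literal(s)
Clause 5: 2 literal(s)
Total = 13

13


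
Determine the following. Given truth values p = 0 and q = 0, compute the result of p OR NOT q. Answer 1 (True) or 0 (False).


p = 0, q = 0
Operation: p OR NOT q
Evaluate: 0 OR NOT 0 = 1

1


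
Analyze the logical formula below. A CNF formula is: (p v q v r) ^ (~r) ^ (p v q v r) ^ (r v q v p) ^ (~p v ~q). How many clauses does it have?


A CNF formula is a conjunction of clauses.
Clauses are separated by ^.
Counting the conjuncts: 5 clauses.

5


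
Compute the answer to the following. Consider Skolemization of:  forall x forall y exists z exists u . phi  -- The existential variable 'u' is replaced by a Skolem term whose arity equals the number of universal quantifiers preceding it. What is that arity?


Quantifier prefix: forall x forall y exists z exists u
'u' is existentially quantified at position 4.
Universal variables preceding it: x, y
Skolem function arity = 2

2


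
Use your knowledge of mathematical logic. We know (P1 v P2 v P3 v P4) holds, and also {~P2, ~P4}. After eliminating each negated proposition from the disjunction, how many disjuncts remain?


Original disjuncts (4): P1, P2, P3, P4
Negated (eliminate): ~P2, ~P4
Remaining disjuncts: P1, P3
Count = 4 - 2 = 2

2


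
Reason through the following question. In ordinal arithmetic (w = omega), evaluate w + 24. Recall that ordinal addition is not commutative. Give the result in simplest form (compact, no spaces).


Compute w + 24.
Ordinal + is associative but NOT commutative; for finite n>0, n + w = w but w + n stays w+n.
w + 24 is already in normal form (a successor ordinal beyond w).
Result = w+24

w+24


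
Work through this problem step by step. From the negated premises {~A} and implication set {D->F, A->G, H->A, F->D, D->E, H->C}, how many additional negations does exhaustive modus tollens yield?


Initial negated facts: {~A}
Apply modus tollens to closure:
  ~A and H->A  =>  ~H
Final negated: {~A, ~H}
New negations: {~H}
Count = 1

1


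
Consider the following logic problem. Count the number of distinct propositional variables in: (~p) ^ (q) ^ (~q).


Identify each variable that appears in the formula.
Variables found: p, q
Count = 2

2


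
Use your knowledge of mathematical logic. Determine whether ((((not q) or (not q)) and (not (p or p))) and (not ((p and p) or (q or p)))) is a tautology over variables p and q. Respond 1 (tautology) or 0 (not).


Check all 4 assignments:
p=0, q=0: 1
p=0, q=1: 0
p=1, q=0: 0
p=1, q=1: 0
Satisfying count = 1/4.
Tautology iff count = 4: no.

0


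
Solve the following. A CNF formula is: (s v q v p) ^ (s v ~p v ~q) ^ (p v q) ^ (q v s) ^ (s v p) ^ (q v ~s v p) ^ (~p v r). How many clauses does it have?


A CNF formula is a conjunction of clauses.
Clauses are separated by ^.
Counting the conjuncts: 7 clauses.

7


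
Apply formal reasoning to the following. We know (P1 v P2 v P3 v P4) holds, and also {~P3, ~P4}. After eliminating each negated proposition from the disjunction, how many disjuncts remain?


Original disjuncts (4): P1, P2, P3, P4
Negated (eliminate): ~P3, ~P4
Remaining disjuncts: P1, P2
Count = 4 - 2 = 2

2


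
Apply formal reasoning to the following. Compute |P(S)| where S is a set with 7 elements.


The power set of a set with n elements has 2^n elements.
|P(S)| = 2^7 = 128

128


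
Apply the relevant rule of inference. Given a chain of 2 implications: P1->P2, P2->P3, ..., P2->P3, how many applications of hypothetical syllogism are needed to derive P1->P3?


With 2 implications in a chain connecting 3 propositions:
P1->P2, P2->P3, ..., P2->P3
Steps needed = (number of implications) - 1 = 2 - 1 = 1

1


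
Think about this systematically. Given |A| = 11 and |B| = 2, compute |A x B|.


The Cartesian product A x B contains all ordered pairs (a, b).
|A x B| = |A| * |B| = 11 * 2 = 22

22


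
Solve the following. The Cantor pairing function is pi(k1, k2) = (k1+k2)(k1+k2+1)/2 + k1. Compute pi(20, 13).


k1 + k2 = 33
(k1+k2)(k1+k2+1)/2 = 33 * 34 / 2 = 561
pi = 561 + 20 = 581

581


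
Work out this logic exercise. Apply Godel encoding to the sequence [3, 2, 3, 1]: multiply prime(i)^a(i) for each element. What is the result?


Encode each element as an exponent of the corresponding prime:
  2^3 = 8
  3^2 = 9
  5^3 = 125
  7^1 = 7
Product = 8 * 9 * 125 * 7 = 63000

63000


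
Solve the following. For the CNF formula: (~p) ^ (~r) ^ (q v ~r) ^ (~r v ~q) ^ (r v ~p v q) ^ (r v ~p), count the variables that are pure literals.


Check each variable for pure literal status:
p: pure negative
q: mixed (not pure)
r: mixed (not pure)
Pure literal count = 1

1


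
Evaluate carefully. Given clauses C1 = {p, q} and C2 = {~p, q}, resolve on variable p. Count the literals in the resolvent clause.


Remove p from C1 and ~p from C2.
C1 remainder: {q}
C2 remainder: {q}
Union (resolvent): {q}
Resolvent has 1 literal(s).

1


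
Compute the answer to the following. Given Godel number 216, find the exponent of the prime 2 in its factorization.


Factorize 216 by dividing by 2 repeatedly.
Division steps: 2 divides 216 exactly 3 time(s).
Exponent of 2 = 3

3


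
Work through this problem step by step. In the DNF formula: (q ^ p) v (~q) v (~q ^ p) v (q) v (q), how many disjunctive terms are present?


A DNF formula is a disjunction of terms (conjunctions).
Terms are separated by v.
Counting the disjuncts: 5 terms.

5


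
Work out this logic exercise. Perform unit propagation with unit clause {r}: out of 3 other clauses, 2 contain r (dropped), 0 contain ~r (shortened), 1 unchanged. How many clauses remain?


Satisfied (removed): 2
Shortened (remain): 0
Unchanged (remain): 1
Remaining = 0 + 1 = 1

1


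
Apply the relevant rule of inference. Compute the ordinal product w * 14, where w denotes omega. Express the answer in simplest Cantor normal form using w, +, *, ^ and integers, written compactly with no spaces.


Compute w * 14.
Ordinal * is associative and left-distributive over +, but NOT commutative; for finite n>1, n*w = w but w*n stays w*n.
w * 14 means 14 copies of w concatenated: w*14.
Result = w*14

w*14


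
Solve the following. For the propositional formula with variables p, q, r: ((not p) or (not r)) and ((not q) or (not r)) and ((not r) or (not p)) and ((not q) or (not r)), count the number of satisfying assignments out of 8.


Evaluate all 8 assignments for p, q, r:
p=0, q=0, r=0: 1
p=0, q=0, r=1: 1
p=0, q=1, r=0: 1
p=0, q=1, r=1: 0
p=1, q=0, r=0: 1
p=1, q=0, r=1: 0
p=1, q=1, r=0: 1
p=1, q=1, r=1: 0
Satisfying count = 5

5


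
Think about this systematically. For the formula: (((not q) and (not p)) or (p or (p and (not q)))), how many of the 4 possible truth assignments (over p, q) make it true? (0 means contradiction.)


Check all 4 assignments:
p=0, q=0: 1
p=0, q=1: 0
p=1, q=0: 1
p=1, q=1: 1
Count of True = 3

3


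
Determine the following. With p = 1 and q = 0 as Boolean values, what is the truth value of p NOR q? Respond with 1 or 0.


p = 1, q = 0
Operation: p NOR q
Evaluate: 1 NOR 0 = 0

0


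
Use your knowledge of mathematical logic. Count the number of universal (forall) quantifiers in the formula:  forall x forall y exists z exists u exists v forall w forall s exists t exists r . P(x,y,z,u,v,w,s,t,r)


Quantifier prefix: forall x forall y exists z exists u exists v forall w forall s exists t exists r
Mark each quantifier type:
  U U E E E U U E E
Universal count = 4, Existential count = 5
Asked for universal (forall) quantifiers: 4

4
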